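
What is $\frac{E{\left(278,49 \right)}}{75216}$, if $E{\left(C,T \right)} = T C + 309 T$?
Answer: $\frac{28763}{75216} \approx 0.38241$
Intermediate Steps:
$E{\left(C,T \right)} = 309 T + C T$ ($E{\left(C,T \right)} = C T + 309 T = 309 T + C T$)
$\frac{E{\left(278,49 \right)}}{75216} = \frac{49 \left(309 + 278\right)}{75216} = 49 \cdot 587 \cdot \frac{1}{75216} = 28763 \cdot \frac{1}{75216} = \frac{28763}{75216}$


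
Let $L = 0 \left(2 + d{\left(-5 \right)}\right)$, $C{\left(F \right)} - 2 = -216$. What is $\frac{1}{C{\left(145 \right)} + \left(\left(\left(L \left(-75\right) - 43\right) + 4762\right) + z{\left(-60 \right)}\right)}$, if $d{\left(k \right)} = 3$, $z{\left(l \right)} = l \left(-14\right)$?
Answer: $\frac{1}{5345} \approx 0.00018709$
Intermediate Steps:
$z{\left(l \right)} = - 14 l$
$C{\left(F \right)} = -214$ ($C{\left(F \right)} = 2 - 216 = -214$)
$L = 0$ ($L = 0 \left(2 + 3\right) = 0 \cdot 5 = 0$)
$\frac{1}{C{\left(145 \right)} + \left(\left(\left(L \left(-75\right) - 43\right) + 4762\right) + z{\left(-60 \right)}\right)} = \frac{1}{-214 + \left(\left(\left(0 \left(-75\right) - 43\right) + 4762\right) - -840\right)} = \frac{1}{-214 + \left(\left(\left(0 - 43\right) + 4762\right) + 840\right)} = \frac{1}{-214 + \left(\left(-43 + 4762\right) + 840\right)} = \frac{1}{-214 + \left(4719 + 840\right)} = \frac{1}{-214 + 5559} = \frac{1}{5345}$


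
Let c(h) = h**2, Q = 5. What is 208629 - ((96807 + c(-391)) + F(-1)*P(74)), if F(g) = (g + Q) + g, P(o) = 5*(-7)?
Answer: -40954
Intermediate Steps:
P(o) = -35
F(g) = 5 + 2*g (F(g) = (g + 5) + g = (5 + g) + g = 5 + 2*g)
208629 - ((96807 + c(-391)) + F(-1)*P(74)) = 208629 - ((96807 + (-391)**2) + (5 + 2*(-1))*(-35)) = 208629 - ((96807 + 152881) + (5 - 2)*(-35)) = 208629 - (249688 + 3*(-35)) = 208629 - (249688 - 105) = 208629 - 1*249583 = 208629 - 249583 = -40954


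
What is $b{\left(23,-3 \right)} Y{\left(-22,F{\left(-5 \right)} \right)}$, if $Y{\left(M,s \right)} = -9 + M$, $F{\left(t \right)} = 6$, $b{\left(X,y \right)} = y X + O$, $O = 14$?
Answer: $1705$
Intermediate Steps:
$b{\left(X,y \right)} = 14 + X y$ ($b{\left(X,y \right)} = y X + 14 = X y + 14 = 14 + X y$)
$b{\left(23,-3 \right)} Y{\left(-22,F{\left(-5 \right)} \right)} = \left(14 + 23 \left(-3\right)\right) \left(-9 - 22\right) = \left(14 - 69\right) \left(-31\right) = \left(-55\right) \left(-31\right) = 1705$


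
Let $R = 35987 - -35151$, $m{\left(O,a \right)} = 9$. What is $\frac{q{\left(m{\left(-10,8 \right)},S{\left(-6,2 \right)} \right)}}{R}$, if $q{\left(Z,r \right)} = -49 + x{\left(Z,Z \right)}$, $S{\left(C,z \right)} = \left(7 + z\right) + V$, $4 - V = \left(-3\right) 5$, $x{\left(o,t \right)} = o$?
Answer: $- \frac{20}{35569} \approx -0.00056229$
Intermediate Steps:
$V = 19$ ($V = 4 - \left(-3\right) 5 = 4 - -15 = 4 + 15 = 19$)
$S{\left(C,z \right)} = 26 + z$ ($S{\left(C,z \right)} = \left(7 + z\right) + 19 = 26 + z$)
$R = 71138$ ($R = 35987 + 35151 = 71138$)
$q{\left(Z,r \right)} = -49 + Z$
$\frac{q{\left(m{\left(-10,8 \right)},S{\left(-6,2 \right)} \right)}}{R} = \frac{-49 + 9}{71138} = \left(-40\right) \frac{1}{71138} = - \frac{20}{35569}$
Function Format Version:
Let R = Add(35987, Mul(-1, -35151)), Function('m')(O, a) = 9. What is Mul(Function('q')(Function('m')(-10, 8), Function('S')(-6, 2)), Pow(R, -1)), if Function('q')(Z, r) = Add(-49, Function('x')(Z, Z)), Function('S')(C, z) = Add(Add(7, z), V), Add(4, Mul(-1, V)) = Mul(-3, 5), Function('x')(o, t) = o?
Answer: Rational(-20, 35569) ≈ -0.00056229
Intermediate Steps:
V = 19 (V = Add(4, Mul(-1, Mul(-3, 5))) = Add(4, Mul(-1, -15)) = Add(4, 15) = 19)
Function('S')(C, z) = Add(26, z) (Function('S')(C, z) = Add(Add(7, z), 19) = Add(26, z))
R = 71138 (R = Add(35987, 35151) = 71138)
Function('q')(Z, r) = Add(-49, Z)
Mul(Function('q')(Function('m')(-10, 8), Function('S')(-6, 2)), Pow(R, -1)) = Mul(Add(-49, 9), Pow(71138, -1)) = Mul(-40, Rational(1, 71138)) = Rational(-20, 35569)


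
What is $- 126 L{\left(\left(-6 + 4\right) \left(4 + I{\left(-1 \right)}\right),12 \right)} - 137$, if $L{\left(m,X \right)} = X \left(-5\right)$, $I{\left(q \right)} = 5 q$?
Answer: $7423$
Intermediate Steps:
$L{\left(m,X \right)} = - 5 X$
$- 126 L{\left(\left(-6 + 4\right) \left(4 + I{\left(-1 \right)}\right),12 \right)} - 137 = - 126 \left(\left(-5\right) 12\right) - 137 = \left(-126\right) \left(-60\right) - 137 = 7560 - 137 = 7423$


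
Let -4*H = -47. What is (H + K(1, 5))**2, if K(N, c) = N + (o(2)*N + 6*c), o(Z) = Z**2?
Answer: 34969/16 ≈ 2185.6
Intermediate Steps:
H = 47/4 (H = -1/4*(-47) = 47/4 ≈ 11.750)
K(N, c) = 5*N + 6*c (K(N, c) = N + (2**2*N + 6*c) = N + (4*N + 6*c) = 5*N + 6*c)
(H + K(1, 5))**2 = (47/4 + (5*1 + 6*5))**2 = (47/4 + (5 + 30))**2 = (47/4 + 35)**2 = (187/4)**2 = 34969/16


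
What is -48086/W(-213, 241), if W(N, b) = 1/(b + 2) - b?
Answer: 5842449/29281 ≈ 199.53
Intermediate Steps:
W(N, b) = 1/(2 + b) - b
-48086/W(-213, 241) = -48086*(2 + 241)/(1 - 1*241² - 2*241) = -48086*243/(1 - 1*58081 - 482) = -48086*243/(1 - 58081 - 482) = -48086/((1/243)*(-58562)) = -48086/(-58562/243) = -48086*(-243/58562) = 5842449/29281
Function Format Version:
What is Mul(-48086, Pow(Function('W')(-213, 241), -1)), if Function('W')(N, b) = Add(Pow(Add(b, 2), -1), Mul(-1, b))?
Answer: Rational(5842449, 29281) ≈ 199.53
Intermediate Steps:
Function('W')(N, b) = Add(Pow(Add(2, b), -1), Mul(-1, b))
Mul(-48086, Pow(Function('W')(-213, 241), -1)) = Mul(-48086, Pow(Mul(Pow(Add(2, 241), -1), Add(1, Mul(-1, Pow(241, 2)), Mul(-2, 241))), -1)) = Mul(-48086, Pow(Mul(Pow(243, -1), Add(1, Mul(-1, 58081), -482)), -1)) = Mul(-48086, Pow(Mul(Rational(1, 243), Add(1, -58081, -482)), -1)) = Mul(-48086, Pow(Mul(Rational(1, 243), -58562), -1)) = Mul(-48086, Pow(Rational(-58562, 243), -1)) = Mul(-48086, Rational(-243, 58562)) = Rational(5842449, 29281)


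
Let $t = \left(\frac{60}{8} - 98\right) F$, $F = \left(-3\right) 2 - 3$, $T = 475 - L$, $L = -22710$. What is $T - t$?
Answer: $\frac{44741}{2} \approx 22371.0$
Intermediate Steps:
$T = 23185$ ($T = 475 - -22710 = 475 + 22710 = 23185$)
$F = -9$ ($F = -6 - 3 = -9$)
$t = \frac{1629}{2}$ ($t = \left(\frac{60}{8} - 98\right) \left(-9\right) = \left(60 \cdot \frac{1}{8} - 98\right) \left(-9\right) = \left(\frac{15}{2} - 98\right) \left(-9\right) = \left(- \frac{181}{2}\right) \left(-9\right) = \frac{1629}{2} \approx 814.5$)
$T - t = 23185 - \frac{1629}{2} = \frac{44741}{2}$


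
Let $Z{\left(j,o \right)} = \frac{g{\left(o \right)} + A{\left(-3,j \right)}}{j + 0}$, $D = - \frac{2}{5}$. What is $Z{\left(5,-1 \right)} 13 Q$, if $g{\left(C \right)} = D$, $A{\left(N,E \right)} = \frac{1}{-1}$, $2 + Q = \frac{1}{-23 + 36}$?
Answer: $7$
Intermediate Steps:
$Q = - \frac{25}{13}$ ($Q = -2 + \frac{1}{-23 + 36} = -2 + \frac{1}{13} = - \frac{25}{13} \approx -1.9231$)
$D = - \frac{2}{5}$ ($D = \left(-2\right) \frac{1}{5} = - \frac{2}{5} \approx -0.4$)
$A{\left(N,E \right)} = -1$
$g{\left(C \right)} = - \frac{2}{5}$
$Z{\left(j,o \right)} = - \frac{7}{5 j}$ ($Z{\left(j,o \right)} = \frac{- \frac{2}{5} - 1}{j + 0} = - \frac{7}{5 j}$)
$Z{\left(5,-1 \right)} 13 Q = - \frac{7}{5 \cdot 5} \cdot 13 \left(- \frac{25}{13}\right) = \left(- \frac{7}{5}\right) \frac{1}{5} \cdot 13 \left(- \frac{25}{13}\right) = \left(- \frac{7}{25}\right) 13 \left(- \frac{25}{13}\right) = \left(- \frac{91}{25}\right) \left(- \frac{25}{13}\right) = 7$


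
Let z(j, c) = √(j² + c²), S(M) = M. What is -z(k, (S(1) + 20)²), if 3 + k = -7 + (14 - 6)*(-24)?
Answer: -√235285 ≈ -485.06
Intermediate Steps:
k = -202 (k = -3 + (-7 + (14 - 6)*(-24)) = -3 + (-7 + 8*(-24)) = -3 + (-7 - 192) = -3 - 199 = -202)
z(j, c) = √(c² + j²)
-z(k, (S(1) + 20)²) = -√(((1 + 20)²)² + (-202)²) = -√((21²)² + 40804) = -√(441² + 40804) = -√(194481 + 40804) = -√235285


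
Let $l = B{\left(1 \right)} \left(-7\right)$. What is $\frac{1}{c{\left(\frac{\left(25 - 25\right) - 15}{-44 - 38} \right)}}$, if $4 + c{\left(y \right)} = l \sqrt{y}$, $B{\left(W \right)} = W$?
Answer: $- \frac{328}{577} + \frac{7 \sqrt{1230}}{577} \approx -0.14298$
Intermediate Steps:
$l = -7$ ($l = 1 \left(-7\right) = -7$)
$c{\left(y \right)} = -4 - 7 \sqrt{y}$
$\frac{1}{c{\left(\frac{\left(25 - 25\right) - 15}{-44 - 38} \right)}} = \frac{1}{-4 - 7 \sqrt{\frac{\left(25 - 25\right) - 15}{-44 - 38}}} = \frac{1}{-4 - 7 \sqrt{\frac{\left(25 - 25\right) - 15}{-82}}} = \frac{1}{-4 - 7 \sqrt{\left(0 - 15\right) \left(- \frac{1}{82}\right)}} = \frac{1}{-4 - 7 \sqrt{\left(-15\right) \left(- \frac{1}{82}\right)}} = \frac{1}{-4 - 7 \sqrt{\frac{15}{82}}} = \frac{1}{-4 - 7 \frac{\sqrt{1230}}{82}} = \frac{1}{-4 - \frac{7 \sqrt{1230}}{82}}$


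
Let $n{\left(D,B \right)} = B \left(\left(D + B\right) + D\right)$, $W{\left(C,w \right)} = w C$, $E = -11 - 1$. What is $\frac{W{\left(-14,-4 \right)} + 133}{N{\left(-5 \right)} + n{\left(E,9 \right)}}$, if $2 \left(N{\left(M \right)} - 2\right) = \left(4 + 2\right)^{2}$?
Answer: $- \frac{189}{115} \approx -1.6435$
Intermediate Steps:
$E = -12$ ($E = -11 - 1 = -12$)
$W{\left(C,w \right)} = C w$
$N{\left(M \right)} = 20$ ($N{\left(M \right)} = 2 + \frac{\left(4 + 2\right)^{2}}{2} = 2 + \frac{6^{2}}{2} = 2 + \frac{1}{2} \cdot 36 = 2 + 18 = 20$)
$n{\left(D,B \right)} = B \left(B + 2 D\right)$ ($n{\left(D,B \right)} = B \left(\left(B + D\right) + D\right) = B \left(B + 2 D\right)$)
$\frac{W{\left(-14,-4 \right)} + 133}{N{\left(-5 \right)} + n{\left(E,9 \right)}} = \frac{\left(-14\right) \left(-4\right) + 133}{20 + 9 \left(9 + 2 \left(-12\right)\right)} = \frac{56 + 133}{20 + 9 \left(9 - 24\right)} = \frac{189}{20 + 9 \left(-15\right)} = \frac{189}{20 - 135} = \frac{189}{-115} = 189 \left(- \frac{1}{115}\right) = - \frac{189}{115}$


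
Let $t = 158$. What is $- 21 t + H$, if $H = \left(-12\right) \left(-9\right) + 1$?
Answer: $-3209$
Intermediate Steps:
$H = 109$ ($H = 108 + 1 = 109$)
$- 21 t + H = \left(-21\right) 158 + 109 = -3318 + 109 = -3209$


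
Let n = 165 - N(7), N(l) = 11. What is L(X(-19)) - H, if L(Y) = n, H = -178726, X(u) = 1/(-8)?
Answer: 178880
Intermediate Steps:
X(u) = -⅛
n = 154 (n = 165 - 1*11 = 165 - 11 = 154)
L(Y) = 154
L(X(-19)) - H = 154 - 1*(-178726) = 154 + 178726 = 178880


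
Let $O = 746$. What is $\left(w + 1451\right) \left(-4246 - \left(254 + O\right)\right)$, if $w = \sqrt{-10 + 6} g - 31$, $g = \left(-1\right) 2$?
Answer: $-7449320 + 20984 i \approx -7.4493 \cdot 10^{6} + 20984.0 i$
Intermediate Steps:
$g = -2$
$w = -31 - 4 i$ ($w = \sqrt{-10 + 6} \left(-2\right) - 31 = \sqrt{-4} \left(-2\right) - 31 = 2 i \left(-2\right) - 31 = - 4 i - 31 = -31 - 4 i \approx -31.0 - 4.0 i$)
$\left(w + 1451\right) \left(-4246 - \left(254 + O\right)\right) = \left(\left(-31 - 4 i\right) + 1451\right) \left(-4246 - 1000\right) = \left(1420 - 4 i\right) \left(-4246 - 1000\right) = \left(1420 - 4 i\right) \left(-5246\right) = -7449320 + 20984 i$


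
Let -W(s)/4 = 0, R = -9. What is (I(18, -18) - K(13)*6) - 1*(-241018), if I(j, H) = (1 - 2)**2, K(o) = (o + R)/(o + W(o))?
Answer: 3133223/13 ≈ 2.4102e+5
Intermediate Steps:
W(s) = 0 (W(s) = -4*0 = 0)
K(o) = (-9 + o)/o (K(o) = (o - 9)/(o + 0) = (-9 + o)/o)
I(j, H) = 1 (I(j, H) = (-1)**2 = 1)
(I(18, -18) - K(13)*6) - 1*(-241018) = (1 - (-9 + 13)/13*6) - 1*(-241018) = (1 - 4/13*6) + 241018 = (1 - 24/13) + 241018 = -11/13 + 241018 = 3133223/13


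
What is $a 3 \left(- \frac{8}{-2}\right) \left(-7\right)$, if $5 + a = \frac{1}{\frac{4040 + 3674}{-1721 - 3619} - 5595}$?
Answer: $\frac{6276077220}{14942507} \approx 420.02$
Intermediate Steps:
$a = - \frac{74715205}{14942507}$ ($a = -5 + \frac{1}{\frac{4040 + 3674}{-1721 - 3619} - 5595} = -5 + \frac{1}{\frac{7714}{-5340} - 5595} = -5 + \frac{1}{7714 \left(- \frac{1}{5340}\right) - 5595} = -5 + \frac{1}{- \frac{3857}{2670} - 5595} = -5 + \frac{1}{- \frac{14942507}{2670}} = -5 - \frac{2670}{14942507} = - \frac{74715205}{14942507} \approx -5.0002$)
$a 3 \left(- \frac{8}{-2}\right) \left(-7\right) = - \frac{74715205 \cdot 3 \left(- \frac{8}{-2}\right) \left(-7\right)}{14942507} = - \frac{74715205 \cdot 3 \left(\left(-8\right) \left(- \frac{1}{2}\right)\right) \left(-7\right)}{14942507} = - \frac{74715205 \cdot 3 \cdot 4 \left(-7\right)}{14942507} = - \frac{74715205 \cdot 12 \left(-7\right)}{14942507} = \left(- \frac{74715205}{14942507}\right) \left(-84\right) = \frac{6276077220}{14942507}$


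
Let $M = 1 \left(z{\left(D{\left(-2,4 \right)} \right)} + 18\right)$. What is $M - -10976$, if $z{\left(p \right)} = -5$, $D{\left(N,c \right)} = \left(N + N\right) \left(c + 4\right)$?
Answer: $10989$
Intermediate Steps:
$D{\left(N,c \right)} = 2 N \left(4 + c\right)$
$M = 13$ ($M = 1 \left(-5 + 18\right) = 1 \cdot 13 = 13$)
$M - -10976 = 13 - -10976 = 13 + 10976 = 10989$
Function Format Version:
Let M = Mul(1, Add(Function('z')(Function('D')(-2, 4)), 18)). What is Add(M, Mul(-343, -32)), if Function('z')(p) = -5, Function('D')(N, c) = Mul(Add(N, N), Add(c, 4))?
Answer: 10989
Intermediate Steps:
Function('D')(N, c) = Mul(2, N, Add(4, c)) (Function('D')(N, c) = Mul(Mul(2, N), Add(4, c)) = Mul(2, N, Add(4, c)))
M = 13 (M = Mul(1, Add(-5, 18)) = Mul(1, 13) = 13)
Add(M, Mul(-343, -32)) = Add(13, Mul(-343, -32)) = Add(13, 10976) = 10989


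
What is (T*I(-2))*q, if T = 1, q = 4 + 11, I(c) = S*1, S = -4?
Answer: -60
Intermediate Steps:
I(c) = -4 (I(c) = -4*1 = -4)
q = 15
(T*I(-2))*q = (1*(-4))*15 = -4*15 = -60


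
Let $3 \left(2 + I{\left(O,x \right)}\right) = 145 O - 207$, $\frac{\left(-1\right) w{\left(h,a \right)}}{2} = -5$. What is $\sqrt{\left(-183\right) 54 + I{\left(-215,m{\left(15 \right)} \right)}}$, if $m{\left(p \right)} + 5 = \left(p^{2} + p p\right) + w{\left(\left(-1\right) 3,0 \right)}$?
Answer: $\frac{i \sqrt{183102}}{3} \approx 142.63 i$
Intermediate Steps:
$w{\left(h,a \right)} = 10$ ($w{\left(h,a \right)} = \left(-2\right) \left(-5\right) = 10$)
$m{\left(p \right)} = 5 + 2 p^{2}$ ($m{\left(p \right)} = -5 + \left(\left(p^{2} + p p\right) + 10\right) = -5 + \left(\left(p^{2} + p^{2}\right) + 10\right) = -5 + \left(2 p^{2} + 10\right) = -5 + \left(10 + 2 p^{2}\right) = 5 + 2 p^{2}$)
$I{\left(O,x \right)} = -71 + \frac{145 O}{3}$ ($I{\left(O,x \right)} = -2 + \frac{145 O - 207}{3} = -2 + \frac{-207 + 145 O}{3} = -2 + \left(-69 + \frac{145 O}{3}\right) = -71 + \frac{145 O}{3}$)
$\sqrt{\left(-183\right) 54 + I{\left(-215,m{\left(15 \right)} \right)}} = \sqrt{\left(-183\right) 54 + \left(-71 + \frac{145}{3} \left(-215\right)\right)} = \sqrt{-9882 - \frac{31388}{3}} = \sqrt{- \frac{61034}{3}} = \frac{i \sqrt{183102}}{3}$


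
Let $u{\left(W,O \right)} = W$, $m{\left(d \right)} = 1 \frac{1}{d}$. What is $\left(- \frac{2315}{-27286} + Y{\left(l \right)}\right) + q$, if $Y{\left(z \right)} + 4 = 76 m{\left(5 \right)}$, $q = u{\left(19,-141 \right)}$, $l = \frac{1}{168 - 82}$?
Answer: $\frac{4131761}{136430} \approx 30.285$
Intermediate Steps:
$m{\left(d \right)} = \frac{1}{d}$
$l = \frac{1}{86} \approx 0.011628$
$q = 19$
$Y{\left(z \right)} = \frac{56}{5}$ ($Y{\left(z \right)} = -4 + \frac{76}{5} = \frac{56}{5}$)
$\left(- \frac{2315}{-27286} + Y{\left(l \right)}\right) + q = \left(- \frac{2315}{-27286} + \frac{56}{5}\right) + 19 = \left(\left(-2315\right) \left(- \frac{1}{27286}\right) + \frac{56}{5}\right) + 19 = \left(\frac{2315}{27286} + \frac{56}{5}\right) + 19 = \frac{1539591}{136430} + 19 = \frac{4131761}{136430}$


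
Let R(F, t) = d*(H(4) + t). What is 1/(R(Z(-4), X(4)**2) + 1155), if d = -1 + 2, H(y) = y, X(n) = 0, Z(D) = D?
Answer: 1/1159 ≈ 0.00086281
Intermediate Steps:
d = 1
R(F, t) = 4 + t (R(F, t) = 1*(4 + t) = 4 + t)
1/(R(Z(-4), X(4)**2) + 1155) = 1/((4 + 0**2) + 1155) = 1/((4 + 0) + 1155) = 1/(4 + 1155) = 1/1159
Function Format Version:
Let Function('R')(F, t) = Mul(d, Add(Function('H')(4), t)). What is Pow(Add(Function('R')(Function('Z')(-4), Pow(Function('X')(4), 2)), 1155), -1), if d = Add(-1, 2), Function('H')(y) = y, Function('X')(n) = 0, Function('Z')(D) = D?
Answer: Rational(1, 1159) ≈ 0.00086281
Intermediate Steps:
d = 1
Function('R')(F, t) = Add(4, t) (Function('R')(F, t) = Mul(1, Add(4, t)) = Add(4, t))
Pow(Add(Function('R')(Function('Z')(-4), Pow(Function('X')(4), 2)), 1155), -1) = Pow(Add(Add(4, Pow(0, 2)), 1155), -1) = Pow(Add(Add(4, 0), 1155), -1) = Pow(Add(4, 1155), -1) = Pow(1159, -1) = Rational(1, 1159)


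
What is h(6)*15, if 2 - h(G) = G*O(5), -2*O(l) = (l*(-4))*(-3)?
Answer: 2730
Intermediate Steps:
O(l) = -6*l (O(l) = -l*(-4)*(-3)/2 = -(-4*l)*(-3)/2 = -6*l)
h(G) = 2 + 30*G (h(G) = 2 - G*(-6*5) = 2 - G*(-30) = 2 - (-30)*G = 2 + 30*G)
h(6)*15 = (2 + 30*6)*15 = (2 + 180)*15 = 182*15 = 2730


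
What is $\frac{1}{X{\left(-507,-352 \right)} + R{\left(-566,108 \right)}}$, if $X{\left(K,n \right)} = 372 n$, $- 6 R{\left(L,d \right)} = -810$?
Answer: $- \frac{1}{130809} \approx -7.6447 \cdot 10^{-6}$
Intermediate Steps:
$R{\left(L,d \right)} = 135$ ($R{\left(L,d \right)} = \left(- \frac{1}{6}\right) \left(-810\right) = 135$)
$\frac{1}{X{\left(-507,-352 \right)} + R{\left(-566,108 \right)}} = \frac{1}{372 \left(-352\right) + 135} = \frac{1}{-130944 + 135} = \frac{1}{-130809} = - \frac{1}{130809}$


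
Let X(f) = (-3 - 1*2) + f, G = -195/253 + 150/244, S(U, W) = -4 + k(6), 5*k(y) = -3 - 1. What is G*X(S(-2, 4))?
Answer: 47187/30866 ≈ 1.5288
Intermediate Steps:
k(y) = -4/5 (k(y) = (-3 - 1)/5 = (1/5)*(-4) = -4/5)
S(U, W) = -24/5 (S(U, W) = -4 - 4/5 = -24/5)
G = -4815/30866 (G = -195*1/253 + 150*(1/244) = -195/253 + 75/122 = -4815/30866 ≈ -0.15600)
X(f) = -5 + f (X(f) = (-3 - 2) + f = -5 + f)
G*X(S(-2, 4)) = -4815*(-5 - 24/5)/30866 = -4815/30866*(-49/5) = 47187/30866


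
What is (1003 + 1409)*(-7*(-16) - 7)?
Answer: 253260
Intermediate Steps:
(1003 + 1409)*(-7*(-16) - 7) = 2412*(112 - 7) = 2412*105 = 253260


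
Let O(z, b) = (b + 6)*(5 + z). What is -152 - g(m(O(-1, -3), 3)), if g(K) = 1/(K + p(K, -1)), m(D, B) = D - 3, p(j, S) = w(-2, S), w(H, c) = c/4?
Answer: -5324/35 ≈ -152.11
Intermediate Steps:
O(z, b) = (5 + z)*(6 + b) (O(z, b) = (6 + b)*(5 + z) = (5 + z)*(6 + b))
w(H, c) = c/4 (w(H, c) = c*(¼) = c/4)
p(j, S) = S/4
m(D, B) = -3 + D
g(K) = 1/(-¼ + K) (g(K) = 1/(K + (¼)*(-1)) = 1/(K - ¼) = 1/(-¼ + K))
-152 - g(m(O(-1, -3), 3)) = -152 - 4/(-1 + 4*(-3 + (30 + 5*(-3) + 6*(-1) - 3*(-1)))) = -152 - 4/(-1 + 4*(-3 + (30 - 15 - 6 + 3))) = -152 - 4/(-1 + 4*(-3 + 12)) = -152 - 4/(-1 + 4*9) = -152 - 4/(-1 + 36) = -152 - 4/35 = -5324/35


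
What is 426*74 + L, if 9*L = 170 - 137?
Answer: 94583/3 ≈ 31528.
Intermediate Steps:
L = 11/3 (L = (170 - 137)/9 = (⅑)*33 = 11/3 ≈ 3.6667)
426*74 + L = 426*74 + 11/3 = 31524 + 11/3 = 94583/3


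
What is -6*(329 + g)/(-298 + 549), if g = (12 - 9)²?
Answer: -2028/251 ≈ -8.0797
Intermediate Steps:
g = 9 (g = 3² = 9)
-6*(329 + g)/(-298 + 549) = -6*(329 + 9)/(-298 + 549) = -2028/251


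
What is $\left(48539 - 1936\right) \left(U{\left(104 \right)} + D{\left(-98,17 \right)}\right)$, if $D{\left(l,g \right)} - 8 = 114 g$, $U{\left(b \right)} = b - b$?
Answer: $90689438$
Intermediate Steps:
$U{\left(b \right)} = 0$
$D{\left(l,g \right)} = 8 + 114 g$
$\left(48539 - 1936\right) \left(U{\left(104 \right)} + D{\left(-98,17 \right)}\right) = \left(48539 - 1936\right) \left(0 + \left(8 + 114 \cdot 17\right)\right) = 46603 \left(0 + \left(8 + 1938\right)\right) = 46603 \left(0 + 1946\right) = 46603 \cdot 1946 = 90689438$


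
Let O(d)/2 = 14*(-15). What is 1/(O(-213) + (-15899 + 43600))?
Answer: 1/27281 ≈ 3.6656e-5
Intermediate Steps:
O(d) = -420 (O(d) = 2*(14*(-15)) = 2*(-210) = -420)
1/(O(-213) + (-15899 + 43600)) = 1/(-420 + (-15899 + 43600)) = 1/(-420 + 27701) = 1/27281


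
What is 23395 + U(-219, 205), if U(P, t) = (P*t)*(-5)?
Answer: 247870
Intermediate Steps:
U(P, t) = -5*P*t
23395 + U(-219, 205) = 23395 - 5*(-219)*205 = 23395 + 224475 = 247870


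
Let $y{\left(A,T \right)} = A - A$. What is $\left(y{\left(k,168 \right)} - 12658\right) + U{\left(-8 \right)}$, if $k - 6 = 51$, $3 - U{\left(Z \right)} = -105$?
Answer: $-12550$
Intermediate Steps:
$U{\left(Z \right)} = 108$ ($U{\left(Z \right)} = 3 - -105 = 3 + 105 = 108$)
$k = 57$ ($k = 6 + 51 = 57$)
$y{\left(A,T \right)} = 0$
$\left(y{\left(k,168 \right)} - 12658\right) + U{\left(-8 \right)} = \left(0 - 12658\right) + 108 = -12658 + 108 = -12550$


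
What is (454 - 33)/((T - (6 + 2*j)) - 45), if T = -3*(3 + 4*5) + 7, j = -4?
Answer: -421/105 ≈ -4.0095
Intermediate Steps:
T = -62 (T = -3*(3 + 20) + 7 = -3*23 + 7 = -69 + 7 = -62)
(454 - 33)/((T - (6 + 2*j)) - 45) = (454 - 33)/((-62 - (6 + 2*(-4))) - 45) = 421/((-62 - (6 - 8)) - 45) = 421/((-62 - 1*(-2)) - 45) = 421/((-62 + 2) - 45) = 421/(-60 - 45) = 421/(-105) = 421*(-1/105) = -421/105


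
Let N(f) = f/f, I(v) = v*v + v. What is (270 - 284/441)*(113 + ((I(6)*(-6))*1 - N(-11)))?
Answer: -2375720/63 ≈ -37710.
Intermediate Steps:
I(v) = v + v² (I(v) = v² + v = v + v²)
N(f) = 1
(270 - 284/441)*(113 + ((I(6)*(-6))*1 - N(-11))) = (270 - 284/441)*(113 + (((6*(1 + 6))*(-6))*1 - 1*1)) = (270 - 284*1/441)*(113 + (((6*7)*(-6))*1 - 1)) = (270 - 284/441)*(113 + ((42*(-6))*1 - 1)) = 118786*(113 + (-252*1 - 1))/441 = 118786*(113 + (-252 - 1))/441 = 118786*(113 - 253)/441 = (118786/441)*(-140) = -2375720/63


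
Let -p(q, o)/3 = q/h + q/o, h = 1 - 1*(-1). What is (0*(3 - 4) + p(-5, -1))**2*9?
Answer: 2025/4 ≈ 506.25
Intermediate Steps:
h = 2 (h = 1 + 1 = 2)
p(q, o) = -3*q/2 - 3*q/o (p(q, o) = -3*(q/2 + q/o) = -3*q/2 - 3*q/o)
(0*(3 - 4) + p(-5, -1))**2*9 = (0*(3 - 4) - 3/2*(-5)*(2 - 1)/(-1))**2*9 = (0*(-1) - 3/2*(-5)*(-1)*1)**2*9 = (0 - 15/2)**2*9 = (-15/2)**2*9 = (225/4)*9 = 2025/4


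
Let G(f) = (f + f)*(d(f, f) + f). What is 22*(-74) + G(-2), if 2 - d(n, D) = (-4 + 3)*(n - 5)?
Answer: -1600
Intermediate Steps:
d(n, D) = -3 + n (d(n, D) = 2 - (-4 + 3)*(n - 5) = 2 - (-1)*(-5 + n) = 2 - (5 - n) = 2 + (-5 + n) = -3 + n)
G(f) = 2*f*(-3 + 2*f) (G(f) = (f + f)*((-3 + f) + f) = (2*f)*(-3 + 2*f) = 2*f*(-3 + 2*f))
22*(-74) + G(-2) = 22*(-74) + 2*(-2)*(-3 + 2*(-2)) = -1628 + 2*(-2)*(-3 - 4) = -1628 + 2*(-2)*(-7) = -1628 + 28 = -1600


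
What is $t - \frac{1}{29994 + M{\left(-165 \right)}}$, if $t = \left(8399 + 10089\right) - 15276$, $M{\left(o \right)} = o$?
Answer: $\frac{95810747}{29829} \approx 3212.0$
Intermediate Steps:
$t = 3212$ ($t = 18488 - 15276 = 3212$)
$t - \frac{1}{29994 + M{\left(-165 \right)}} = 3212 - \frac{1}{29994 - 165} = 3212 - \frac{1}{29829} = \frac{95810747}{29829}$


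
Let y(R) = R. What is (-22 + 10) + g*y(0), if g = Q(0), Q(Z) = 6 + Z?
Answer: -12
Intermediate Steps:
g = 6 (g = 6 + 0 = 6)
(-22 + 10) + g*y(0) = (-22 + 10) + 6*0 = -12 + 0 = -12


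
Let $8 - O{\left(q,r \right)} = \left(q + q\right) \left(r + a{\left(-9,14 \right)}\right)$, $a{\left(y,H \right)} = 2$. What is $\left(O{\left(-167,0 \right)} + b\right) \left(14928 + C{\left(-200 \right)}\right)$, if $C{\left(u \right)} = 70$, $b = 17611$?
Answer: $274268426$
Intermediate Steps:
$O{\left(q,r \right)} = 8 - 2 q \left(2 + r\right)$ ($O{\left(q,r \right)} = 8 - \left(q + q\right) \left(r + 2\right) = 8 - 2 q \left(2 + r\right)$)
$\left(O{\left(-167,0 \right)} + b\right) \left(14928 + C{\left(-200 \right)}\right) = \left(\left(8 - -668 - \left(-334\right) 0\right) + 17611\right) \left(14928 + 70\right) = \left(\left(8 + 668 + 0\right) + 17611\right) 14998 = \left(676 + 17611\right) 14998 = 18287 \cdot 14998 = 274268426$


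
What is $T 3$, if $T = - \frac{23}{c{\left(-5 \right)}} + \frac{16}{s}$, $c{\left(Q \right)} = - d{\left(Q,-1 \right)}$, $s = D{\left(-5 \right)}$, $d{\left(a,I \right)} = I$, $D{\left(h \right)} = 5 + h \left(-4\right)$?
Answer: $- \frac{1677}{25} \approx -67.08$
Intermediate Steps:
$D{\left(h \right)} = 5 - 4 h$
$s = 25$ ($s = 5 - -20 = 5 + 20 = 25$)
$c{\left(Q \right)} = 1$ ($c{\left(Q \right)} = \left(-1\right) \left(-1\right) = 1$)
$T = - \frac{559}{25}$ ($T = - \frac{23}{1} + \frac{16}{25} = \left(-23\right) 1 + 16 \cdot \frac{1}{25} = -23 + \frac{16}{25} = - \frac{559}{25} \approx -22.36$)
$T 3 = \left(- \frac{559}{25}\right) 3 = - \frac{1677}{25}$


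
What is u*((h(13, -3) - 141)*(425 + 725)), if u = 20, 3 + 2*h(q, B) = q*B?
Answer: -3726000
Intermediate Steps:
h(q, B) = -3/2 + B*q/2 (h(q, B) = -3/2 + (q*B)/2 = -3/2 + (B*q)/2 = -3/2 + B*q/2)
u*((h(13, -3) - 141)*(425 + 725)) = 20*(((-3/2 + (½)*(-3)*13) - 141)*(425 + 725)) = 20*(((-3/2 - 39/2) - 141)*1150) = 20*((-21 - 141)*1150) = 20*(-162*1150) = 20*(-186300) = -3726000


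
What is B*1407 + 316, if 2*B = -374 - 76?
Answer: -316259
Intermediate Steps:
B = -225 (B = (-374 - 76)/2 = (½)*(-450) = -225)
B*1407 + 316 = -225*1407 + 316 = -316575 + 316 = -316259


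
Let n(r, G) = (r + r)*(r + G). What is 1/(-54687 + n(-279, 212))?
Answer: -1/17301 ≈ -5.7800e-5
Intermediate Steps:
n(r, G) = 2*r*(G + r) (n(r, G) = (2*r)*(G + r) = 2*r*(G + r))
1/(-54687 + n(-279, 212)) = 1/(-54687 + 2*(-279)*(212 - 279)) = 1/(-54687 + 2*(-279)*(-67)) = 1/(-54687 + 37386) = 1/(-17301) = -1/17301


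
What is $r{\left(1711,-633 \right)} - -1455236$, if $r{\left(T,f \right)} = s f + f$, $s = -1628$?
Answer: $2485127$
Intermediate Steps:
$r{\left(T,f \right)} = - 1627 f$ ($r{\left(T,f \right)} = - 1628 f + f = - 1627 f$)
$r{\left(1711,-633 \right)} - -1455236 = \left(-1627\right) \left(-633\right) - -1455236 = 1029891 + 1455236 = 2485127$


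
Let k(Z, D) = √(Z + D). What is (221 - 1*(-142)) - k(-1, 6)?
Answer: 363 - √5 ≈ 360.76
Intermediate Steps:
k(Z, D) = √(D + Z)
(221 - 1*(-142)) - k(-1, 6) = (221 - 1*(-142)) - √(6 - 1) = (221 + 142) - √5 = 363 - √5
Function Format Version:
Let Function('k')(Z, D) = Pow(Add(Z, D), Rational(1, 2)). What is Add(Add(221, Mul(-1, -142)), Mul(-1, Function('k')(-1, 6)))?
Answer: Add(363, Mul(-1, Pow(5, Rational(1, 2)))) ≈ 360.76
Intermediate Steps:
Function('k')(Z, D) = Pow(Add(D, Z), Rational(1, 2))
Add(Add(221, Mul(-1, -142)), Mul(-1, Function('k')(-1, 6))) = Add(Add(221, Mul(-1, -142)), Mul(-1, Pow(Add(6, -1), Rational(1, 2)))) = Add(Add(221, 142), Mul(-1, Pow(5, Rational(1, 2)))) = Add(363, Mul(-1, Pow(5, Rational(1, 2))))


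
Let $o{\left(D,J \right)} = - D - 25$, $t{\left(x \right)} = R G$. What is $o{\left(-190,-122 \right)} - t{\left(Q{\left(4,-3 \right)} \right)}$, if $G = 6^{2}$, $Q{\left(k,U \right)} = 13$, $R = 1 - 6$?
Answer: $345$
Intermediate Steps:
$R = -5$ ($R = 1 - 6 = -5$)
$G = 36$
$t{\left(x \right)} = -180$ ($t{\left(x \right)} = \left(-5\right) 36 = -180$)
$o{\left(D,J \right)} = -25 - D$ ($o{\left(D,J \right)} = - D - 25 = -25 - D$)
$o{\left(-190,-122 \right)} - t{\left(Q{\left(4,-3 \right)} \right)} = \left(-25 - -190\right) - -180 = \left(-25 + 190\right) + 180 = 165 + 180 = 345$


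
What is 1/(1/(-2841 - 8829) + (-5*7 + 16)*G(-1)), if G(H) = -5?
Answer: 11670/1108649 ≈ 0.010526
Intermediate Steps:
1/(1/(-2841 - 8829) + (-5*7 + 16)*G(-1)) = 1/(1/(-2841 - 8829) + (-5*7 + 16)*(-5)) = 1/(1/(-11670) + (-35 + 16)*(-5)) = 1/(-1/11670 - 19*(-5)) = 1/(-1/11670 + 95) = 1/(1108649/11670) = 11670/1108649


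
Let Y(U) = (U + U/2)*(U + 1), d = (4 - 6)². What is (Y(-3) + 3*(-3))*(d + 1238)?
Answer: 0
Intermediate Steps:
d = 4 (d = (-2)² = 4)
Y(U) = 3*U*(1 + U)/2 (Y(U) = (U + U*(½))*(1 + U) = (U + U/2)*(1 + U) = (3*U/2)*(1 + U) = 3*U*(1 + U)/2)
(Y(-3) + 3*(-3))*(d + 1238) = ((3/2)*(-3)*(1 - 3) + 3*(-3))*(4 + 1238) = ((3/2)*(-3)*(-2) - 9)*1242 = (9 - 9)*1242 = 0*1242 = 0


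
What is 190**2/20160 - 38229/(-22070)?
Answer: 39185591/11123280 ≈ 3.5228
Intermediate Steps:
190**2/20160 - 38229/(-22070) = 36100*(1/20160) - 38229*(-1/22070) = 1805/1008 + 38229/22070 = 39185591/11123280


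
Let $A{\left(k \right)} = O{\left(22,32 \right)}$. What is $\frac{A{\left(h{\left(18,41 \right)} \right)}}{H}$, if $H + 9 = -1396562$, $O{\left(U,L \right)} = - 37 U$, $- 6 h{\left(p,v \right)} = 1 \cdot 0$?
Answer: $\frac{74}{126961} \approx 0.00058286$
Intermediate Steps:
$h{\left(p,v \right)} = 0$ ($h{\left(p,v \right)} = - \frac{1 \cdot 0}{6} = \left(- \frac{1}{6}\right) 0 = 0$)
$H = -1396571$ ($H = -9 - 1396562 = -1396571$)
$A{\left(k \right)} = -814$ ($A{\left(k \right)} = \left(-37\right) 22 = -814$)
$\frac{A{\left(h{\left(18,41 \right)} \right)}}{H} = - \frac{814}{-1396571} = \left(-814\right) \left(- \frac{1}{1396571}\right) = \frac{74}{126961}$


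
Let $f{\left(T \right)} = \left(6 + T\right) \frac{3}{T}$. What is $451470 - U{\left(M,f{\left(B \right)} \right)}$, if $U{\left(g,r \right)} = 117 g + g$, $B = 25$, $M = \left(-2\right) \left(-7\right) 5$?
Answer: $443210$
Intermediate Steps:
$M = 70$ ($M = 14 \cdot 5 = 70$)
$f{\left(T \right)} = \frac{3 \left(6 + T\right)}{T}$
$U{\left(g,r \right)} = 118 g$
$451470 - U{\left(M,f{\left(B \right)} \right)} = 451470 - 118 \cdot 70 = 451470 - 8260 = 443210$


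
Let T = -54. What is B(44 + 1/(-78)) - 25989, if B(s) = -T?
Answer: -25935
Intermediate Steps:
B(s) = 54 (B(s) = -1*(-54) = 54)
B(44 + 1/(-78)) - 25989 = 54 - 25989 = -25935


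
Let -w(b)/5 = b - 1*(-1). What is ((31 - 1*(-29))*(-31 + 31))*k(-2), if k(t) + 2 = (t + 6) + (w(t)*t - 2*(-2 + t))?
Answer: 0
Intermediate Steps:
w(b) = -5 - 5*b (w(b) = -5*(b - 1*(-1)) = -5*(b + 1) = -5*(1 + b) = -5 - 5*b)
k(t) = 8 - t + t*(-5 - 5*t) (k(t) = -2 + ((t + 6) + ((-5 - 5*t)*t - 2*(-2 + t))) = -2 + ((6 + t) + (t*(-5 - 5*t) + (4 - 2*t))) = -2 + ((6 + t) + (4 - 2*t + t*(-5 - 5*t))) = -2 + (10 - t + t*(-5 - 5*t)) = 8 - t + t*(-5 - 5*t))
((31 - 1*(-29))*(-31 + 31))*k(-2) = ((31 - 1*(-29))*(-31 + 31))*(8 - 1*(-2) - 5*(-2)*(1 - 2)) = ((31 + 29)*0)*(8 + 2 - 5*(-2)*(-1)) = (60*0)*(8 + 2 - 10) = 0*0 = 0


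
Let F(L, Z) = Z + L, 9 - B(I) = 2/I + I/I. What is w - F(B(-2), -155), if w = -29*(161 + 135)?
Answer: -8438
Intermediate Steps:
B(I) = 8 - 2/I (B(I) = 9 - (2/I + I/I) = 9 - (2/I + 1) = 9 - (1 + 2/I) = 9 + (-1 - 2/I) = 8 - 2/I)
F(L, Z) = L + Z
w = -8584 (w = -29*296 = -8584)
w - F(B(-2), -155) = -8584 - ((8 - 2/(-2)) - 155) = -8584 - ((8 - 2*(-1/2)) - 155) = -8584 - ((8 + 1) - 155) = -8584 - (9 - 155) = -8584 - 1*(-146) = -8584 + 146 = -8438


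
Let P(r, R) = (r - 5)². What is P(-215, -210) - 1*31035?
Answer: 17365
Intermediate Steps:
P(r, R) = (-5 + r)²
P(-215, -210) - 1*31035 = (-5 - 215)² - 1*31035 = (-220)² - 31035 = 48400 - 31035 = 17365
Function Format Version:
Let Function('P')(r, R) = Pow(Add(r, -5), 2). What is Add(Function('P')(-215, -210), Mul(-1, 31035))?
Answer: 17365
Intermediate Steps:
Function('P')(r, R) = Pow(Add(-5, r), 2)
Add(Function('P')(-215, -210), Mul(-1, 31035)) = Add(Pow(Add(-5, -215), 2), Mul(-1, 31035)) = Add(Pow(-220, 2), -31035) = Add(48400, -31035) = 17365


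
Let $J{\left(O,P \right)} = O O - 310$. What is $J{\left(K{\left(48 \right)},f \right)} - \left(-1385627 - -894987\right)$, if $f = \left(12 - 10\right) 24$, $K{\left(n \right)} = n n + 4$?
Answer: $5817194$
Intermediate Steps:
$K{\left(n \right)} = 4 + n^{2}$ ($K{\left(n \right)} = n^{2} + 4 = 4 + n^{2}$)
$f = 48$ ($f = 2 \cdot 24 = 48$)
$J{\left(O,P \right)} = -310 + O^{2}$ ($J{\left(O,P \right)} = O^{2} - 310 = -310 + O^{2}$)
$J{\left(K{\left(48 \right)},f \right)} - \left(-1385627 - -894987\right) = \left(-310 + \left(4 + 48^{2}\right)^{2}\right) - \left(-1385627 - -894987\right) = \left(-310 + \left(4 + 2304\right)^{2}\right) - \left(-1385627 + 894987\right) = \left(-310 + 2308^{2}\right) - -490640 = \left(-310 + 5326864\right) + 490640 = 5326554 + 490640 = 5817194$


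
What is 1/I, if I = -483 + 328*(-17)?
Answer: -1/6059 ≈ -0.00016504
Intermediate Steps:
I = -6059 (I = -483 - 5576 = -6059)
1/I = 1/(-6059) = -1/6059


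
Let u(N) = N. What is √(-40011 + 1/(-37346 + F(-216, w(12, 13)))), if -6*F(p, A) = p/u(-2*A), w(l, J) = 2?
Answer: I*√55831190393630/37355 ≈ 200.03*I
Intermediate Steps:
F(p, A) = p/(12*A) (F(p, A) = -p/(6*((-2*A))) = -p*(-1/(2*A))/6 = -(-1)*p/(12*A) = p/(12*A))
√(-40011 + 1/(-37346 + F(-216, w(12, 13)))) = √(-40011 + 1/(-37346 + (1/12)*(-216)/2)) = √(-40011 + 1/(-37346 + (1/12)*(-216)*(½))) = √(-40011 + 1/(-37346 - 9)) = √(-40011 + 1/(-37355)) = √(-40011 - 1/37355) = √(-1494610906/37355) = I*√55831190393630/37355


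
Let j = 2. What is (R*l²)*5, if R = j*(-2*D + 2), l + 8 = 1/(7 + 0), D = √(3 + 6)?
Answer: -121000/49 ≈ -2469.4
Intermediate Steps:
D = 3 (D = √9 = 3)
l = -55/7 (l = -8 + 1/(7 + 0) = -8 + 1/7 = -8 + ⅐ = -55/7 ≈ -7.8571)
R = -8 (R = 2*(-2*3 + 2) = 2*(-6 + 2) = 2*(-4) = -8)
(R*l²)*5 = -8*(-55/7)²*5 = -8*3025/49*5 = -24200/49*5 = -121000/49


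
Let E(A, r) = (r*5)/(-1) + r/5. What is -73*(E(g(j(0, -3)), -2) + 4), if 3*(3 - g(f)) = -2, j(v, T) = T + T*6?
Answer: -4964/5 ≈ -992.80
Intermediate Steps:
j(v, T) = 7*T (j(v, T) = T + 6*T = 7*T)
g(f) = 11/3 (g(f) = 3 - ⅓*(-2) = 3 + ⅔ = 11/3)
E(A, r) = -24*r/5 (E(A, r) = (5*r)*(-1) + r*(⅕) = -5*r + r/5 = -24*r/5)
-73*(E(g(j(0, -3)), -2) + 4) = -73*(-24/5*(-2) + 4) = -73*(48/5 + 4) = -73*68/5 = -4964/5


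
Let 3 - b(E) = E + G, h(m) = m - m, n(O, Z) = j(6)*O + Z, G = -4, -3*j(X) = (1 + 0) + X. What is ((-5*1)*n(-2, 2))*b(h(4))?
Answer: -700/3 ≈ -233.33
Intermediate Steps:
j(X) = -⅓ - X/3 (j(X) = -((1 + 0) + X)/3 = -(1 + X)/3 = -⅓ - X/3)
n(O, Z) = Z - 7*O/3 (n(O, Z) = (-⅓ - ⅓*6)*O + Z = (-⅓ - 2)*O + Z = -7*O/3 + Z = Z - 7*O/3)
h(m) = 0
b(E) = 7 - E (b(E) = 3 - (E - 4) = 3 - (-4 + E) = 3 + (4 - E) = 7 - E)
((-5*1)*n(-2, 2))*b(h(4)) = ((-5*1)*(2 - 7/3*(-2)))*(7 - 1*0) = (-5*(2 + 14/3))*(7 + 0) = -5*20/3*7 = -100/3*7 = -700/3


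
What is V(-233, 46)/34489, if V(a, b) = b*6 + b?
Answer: 46/4927 ≈ 0.0093363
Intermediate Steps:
V(a, b) = 7*b (V(a, b) = 6*b + b = 7*b)
V(-233, 46)/34489 = (7*46)/34489 = 322*(1/34489) = 46/4927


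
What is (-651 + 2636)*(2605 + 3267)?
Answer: 11655920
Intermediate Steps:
(-651 + 2636)*(2605 + 3267) = 1985*5872 = 11655920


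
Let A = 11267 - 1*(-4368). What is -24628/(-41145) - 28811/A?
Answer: -160073963/128660415 ≈ -1.2442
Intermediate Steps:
A = 15635 (A = 11267 + 4368 = 15635)
-24628/(-41145) - 28811/A = -24628/(-41145) - 28811/15635 = -24628*(-1/41145) - 28811*1/15635 = 24628/41145 - 28811/15635 = -160073963/128660415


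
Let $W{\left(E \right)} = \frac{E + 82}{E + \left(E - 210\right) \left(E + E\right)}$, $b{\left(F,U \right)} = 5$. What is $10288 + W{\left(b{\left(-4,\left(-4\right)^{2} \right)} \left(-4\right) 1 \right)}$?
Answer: $\frac{47221951}{4590} \approx 10288.0$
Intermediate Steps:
$W{\left(E \right)} = \frac{82 + E}{E + 2 E \left(-210 + E\right)}$ ($W{\left(E \right)} = \frac{82 + E}{E + \left(-210 + E\right) 2 E} = \frac{82 + E}{E + 2 E \left(-210 + E\right)}$)
$10288 + W{\left(b{\left(-4,\left(-4\right)^{2} \right)} \left(-4\right) 1 \right)} = 10288 + \frac{82 + 5 \left(-4\right) 1}{5 \left(-4\right) 1 \left(-419 + 2 \cdot 5 \left(-4\right) 1\right)} = 10288 + \frac{82 - 20}{\left(-20\right) 1 \left(-419 + 2 \left(\left(-20\right) 1\right)\right)} = 10288 + \frac{82 - 20}{\left(-20\right) \left(-419 + 2 \left(-20\right)\right)} = 10288 - \frac{1}{20} \frac{1}{-419 - 40} \cdot 62 = 10288 - \frac{1}{20} \frac{1}{-459} \cdot 62 = 10288 - \left(- \frac{1}{9180}\right) 62 = 10288 + \frac{31}{4590} = \frac{47221951}{4590}$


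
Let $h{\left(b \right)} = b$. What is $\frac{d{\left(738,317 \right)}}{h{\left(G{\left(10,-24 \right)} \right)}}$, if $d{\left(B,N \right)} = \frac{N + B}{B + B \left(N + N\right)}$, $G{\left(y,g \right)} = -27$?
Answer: $- \frac{211}{2530602} \approx -8.3379 \cdot 10^{-5}$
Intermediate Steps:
$d{\left(B,N \right)} = \frac{B + N}{B + 2 B N}$ ($d{\left(B,N \right)} = \frac{B + N}{B + B 2 N} = \frac{B + N}{B + 2 B N}$)
$\frac{d{\left(738,317 \right)}}{h{\left(G{\left(10,-24 \right)} \right)}} = \frac{\frac{1}{738} \frac{1}{1 + 2 \cdot 317} \left(738 + 317\right)}{-27} = \frac{1}{738} \frac{1}{1 + 634} \cdot 1055 \left(- \frac{1}{27}\right) = \frac{1}{738} \cdot \frac{1}{635} \cdot 1055 \left(- \frac{1}{27}\right) = \frac{211}{93726} \left(- \frac{1}{27}\right) = - \frac{211}{2530602}$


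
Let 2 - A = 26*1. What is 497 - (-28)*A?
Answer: -175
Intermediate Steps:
A = -24 (A = 2 - 26 = -24)
497 - (-28)*A = 497 - (-28)*(-24) = 497 - 28*24 = 497 - 672 = -175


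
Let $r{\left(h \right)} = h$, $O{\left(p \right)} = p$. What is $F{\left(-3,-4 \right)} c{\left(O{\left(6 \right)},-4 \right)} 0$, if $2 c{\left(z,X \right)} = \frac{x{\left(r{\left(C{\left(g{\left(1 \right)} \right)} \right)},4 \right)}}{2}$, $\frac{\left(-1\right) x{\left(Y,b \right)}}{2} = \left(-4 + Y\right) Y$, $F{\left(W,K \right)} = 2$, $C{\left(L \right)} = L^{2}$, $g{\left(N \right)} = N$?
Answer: $0$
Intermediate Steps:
$x{\left(Y,b \right)} = - 2 Y \left(-4 + Y\right)$ ($x{\left(Y,b \right)} = - 2 \left(-4 + Y\right) Y = - 2 Y \left(-4 + Y\right)$)
$c{\left(z,X \right)} = \frac{3}{2}$ ($c{\left(z,X \right)} = \frac{2 \cdot 1^{2} \left(4 - 1^{2}\right) \frac{1}{2}}{2} = \frac{2 \cdot 1 \left(4 - 1\right) \frac{1}{2}}{2} = \frac{2 \cdot 1 \cdot 3 \cdot \frac{1}{2}}{2} = \frac{6 \cdot \frac{1}{2}}{2} = \frac{1}{2} \cdot 3 = \frac{3}{2}$)
$F{\left(-3,-4 \right)} c{\left(O{\left(6 \right)},-4 \right)} 0 = 2 \cdot \frac{3}{2} \cdot 0 = 3 \cdot 0 = 0$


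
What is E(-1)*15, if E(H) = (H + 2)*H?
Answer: -15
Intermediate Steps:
E(H) = H*(2 + H) (E(H) = (2 + H)*H = H*(2 + H))
E(-1)*15 = -(2 - 1)*15 = -1*1*15 = -1*15 = -15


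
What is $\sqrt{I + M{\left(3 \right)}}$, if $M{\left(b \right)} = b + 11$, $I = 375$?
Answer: $\sqrt{389} \approx 19.723$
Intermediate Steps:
$M{\left(b \right)} = 11 + b$
$\sqrt{I + M{\left(3 \right)}} = \sqrt{375 + \left(11 + 3\right)} = \sqrt{375 + 14} = \sqrt{389}$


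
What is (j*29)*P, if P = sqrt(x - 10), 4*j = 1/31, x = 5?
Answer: 29*I*sqrt(5)/124 ≈ 0.52295*I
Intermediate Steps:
j = 1/124 (j = (1/4)/31 = (1/4)*(1/31) = 1/124 ≈ 0.0080645)
P = I*sqrt(5) (P = sqrt(5 - 10) = sqrt(-5) = I*sqrt(5) ≈ 2.2361*I)
(j*29)*P = ((1/124)*29)*(I*sqrt(5)) = 29*(I*sqrt(5))/124 = 29*I*sqrt(5)/124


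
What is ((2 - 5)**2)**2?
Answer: 81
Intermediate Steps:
((2 - 5)**2)**2 = ((-3)**2)**2 = 9**2 = 81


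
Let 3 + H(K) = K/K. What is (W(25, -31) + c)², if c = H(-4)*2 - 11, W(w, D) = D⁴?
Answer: 852863332036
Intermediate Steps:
H(K) = -2 (H(K) = -3 + K/K = -3 + 1 = -2)
c = -15 (c = -2*2 - 11 = -4 - 11 = -15)
(W(25, -31) + c)² = ((-31)⁴ - 15)² = (923521 - 15)² = 923506² = 852863332036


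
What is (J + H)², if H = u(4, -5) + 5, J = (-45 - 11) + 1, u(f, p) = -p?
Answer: 2025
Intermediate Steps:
J = -55 (J = -56 + 1 = -55)
H = 10 (H = -1*(-5) + 5 = 5 + 5 = 10)
(J + H)² = (-55 + 10)² = (-45)² = 2025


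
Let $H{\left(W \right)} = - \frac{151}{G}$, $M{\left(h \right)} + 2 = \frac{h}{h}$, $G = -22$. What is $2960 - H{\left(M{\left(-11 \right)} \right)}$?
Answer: $\frac{64969}{22} \approx 2953.1$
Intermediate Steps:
$M{\left(h \right)} = -1$ ($M{\left(h \right)} = -2 + \frac{h}{h} = -2 + 1 = -1$)
$H{\left(W \right)} = \frac{151}{22}$ ($H{\left(W \right)} = - \frac{151}{-22} = \left(-151\right) \left(- \frac{1}{22}\right) = \frac{151}{22}$)
$2960 - H{\left(M{\left(-11 \right)} \right)} = 2960 - \frac{151}{22} = \frac{64969}{22}$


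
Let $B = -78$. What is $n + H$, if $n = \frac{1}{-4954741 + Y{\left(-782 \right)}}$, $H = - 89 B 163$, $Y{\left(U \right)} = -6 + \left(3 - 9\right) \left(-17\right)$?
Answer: $\frac{5606408731169}{4954645} \approx 1.1315 \cdot 10^{6}$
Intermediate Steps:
$Y{\left(U \right)} = 96$ ($Y{\left(U \right)} = -6 + \left(3 - 9\right) \left(-17\right) = -6 - -102 = -6 + 102 = 96$)
$H = 1131546$ ($H = \left(-89\right) \left(-78\right) 163 = 6942 \cdot 163 = 1131546$)
$n = - \frac{1}{4954645}$ ($n = \frac{1}{-4954741 + 96} = \frac{1}{-4954645} = - \frac{1}{4954645} \approx -2.0183 \cdot 10^{-7}$)
$n + H = - \frac{1}{4954645} + 1131546 = \frac{5606408731169}{4954645}$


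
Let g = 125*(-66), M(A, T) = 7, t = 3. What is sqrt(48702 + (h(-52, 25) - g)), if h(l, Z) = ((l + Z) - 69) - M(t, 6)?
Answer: sqrt(56849) ≈ 238.43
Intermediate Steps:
g = -8250
h(l, Z) = -76 + Z + l (h(l, Z) = ((l + Z) - 69) - 1*7 = ((Z + l) - 69) - 7 = (-69 + Z + l) - 7 = -76 + Z + l)
sqrt(48702 + (h(-52, 25) - g)) = sqrt(48702 + ((-76 + 25 - 52) - 1*(-8250))) = sqrt(48702 + (-103 + 8250)) = sqrt(48702 + 8147) = sqrt(56849)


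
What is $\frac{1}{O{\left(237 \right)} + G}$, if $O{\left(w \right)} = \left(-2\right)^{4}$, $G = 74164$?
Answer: $\frac{1}{74180} \approx 1.3481 \cdot 10^{-5}$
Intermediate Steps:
$O{\left(w \right)} = 16$
$\frac{1}{O{\left(237 \right)} + G} = \frac{1}{16 + 74164} = \frac{1}{74180}$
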